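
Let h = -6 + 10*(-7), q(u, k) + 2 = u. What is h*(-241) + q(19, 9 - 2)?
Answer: 18333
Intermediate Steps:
q(u, k) = -2 + u
h = -76 (h = -6 - 70 = -76)
h*(-241) + q(19, 9 - 2) = -76*(-241) + (-2 + 19) = 18316 + 17 = 18333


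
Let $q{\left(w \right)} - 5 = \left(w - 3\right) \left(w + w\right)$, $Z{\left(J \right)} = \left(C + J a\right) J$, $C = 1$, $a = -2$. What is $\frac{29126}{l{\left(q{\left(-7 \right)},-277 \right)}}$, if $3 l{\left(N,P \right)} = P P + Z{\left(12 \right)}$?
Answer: $\frac{87378}{76453} \approx 1.1429$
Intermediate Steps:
$Z{\left(J \right)} = J \left(1 - 2 J\right)$ ($Z{\left(J \right)} = \left(1 + J \left(-2\right)\right) J = \left(1 - 2 J\right) J = J \left(1 - 2 J\right)$)
$q{\left(w \right)} = 5 + 2 w \left(-3 + w\right)$ ($q{\left(w \right)} = 5 + \left(w - 3\right) \left(w + w\right) = 5 + \left(-3 + w\right) 2 w = 5 + 2 w \left(-3 + w\right)$)
$l{\left(N,P \right)} = -92 + \frac{P^{2}}{3}$ ($l{\left(N,P \right)} = \frac{P P + 12 \left(1 - 24\right)}{3} = \frac{P^{2} + 12 \left(1 - 24\right)}{3} = \frac{P^{2} + 12 \left(-23\right)}{3} = \frac{P^{2} - 276}{3} = \frac{-276 + P^{2}}{3} = -92 + \frac{P^{2}}{3}$)
$\frac{29126}{l{\left(q{\left(-7 \right)},-277 \right)}} = \frac{29126}{-92 + \frac{\left(-277\right)^{2}}{3}} = \frac{29126}{-92 + \frac{1}{3} \cdot 76729} = \frac{29126}{-92 + \frac{76729}{3}} = \frac{29126}{\frac{76453}{3}} = 29126 \cdot \frac{3}{76453} = \frac{87378}{76453}$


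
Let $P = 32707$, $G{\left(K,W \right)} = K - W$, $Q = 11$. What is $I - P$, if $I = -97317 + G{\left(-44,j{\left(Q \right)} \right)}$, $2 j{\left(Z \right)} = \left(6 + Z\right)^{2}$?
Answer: $- \frac{260425}{2} \approx -1.3021 \cdot 10^{5}$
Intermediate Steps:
$j{\left(Z \right)} = \frac{\left(6 + Z\right)^{2}}{2}$
$I = - \frac{195011}{2}$ ($I = -97317 - \left(44 + \frac{\left(6 + 11\right)^{2}}{2}\right) = -97317 - \left(44 + \frac{17^{2}}{2}\right) = -97317 - \left(44 + \frac{1}{2} \cdot 289\right) = -97317 - \frac{377}{2} = - \frac{195011}{2} \approx -97506.0$)
$I - P = - \frac{195011}{2} - 32707 = - \frac{260425}{2}$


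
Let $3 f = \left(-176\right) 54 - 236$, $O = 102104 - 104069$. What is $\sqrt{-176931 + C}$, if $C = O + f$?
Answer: $\frac{2 i \sqrt{409821}}{3} \approx 426.78 i$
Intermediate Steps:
$O = -1965$ ($O = 102104 - 104069 = -1965$)
$f = - \frac{9740}{3}$ ($f = \frac{\left(-176\right) 54 - 236}{3} = \frac{-9504 - 236}{3} = \frac{1}{3} \left(-9740\right) = - \frac{9740}{3} \approx -3246.7$)
$C = - \frac{15635}{3}$ ($C = -1965 - \frac{9740}{3} = - \frac{15635}{3} \approx -5211.7$)
$\sqrt{-176931 + C} = \sqrt{-176931 - \frac{15635}{3}} = \sqrt{- \frac{546428}{3}} = \frac{2 i \sqrt{409821}}{3}$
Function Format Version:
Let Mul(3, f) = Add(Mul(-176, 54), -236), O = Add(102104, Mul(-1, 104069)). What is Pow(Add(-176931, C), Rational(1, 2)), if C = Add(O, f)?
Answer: Mul(Rational(2, 3), I, Pow(409821, Rational(1, 2))) ≈ Mul(426.78, I)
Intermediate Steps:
O = -1965 (O = Add(102104, -104069) = -1965)
f = Rational(-9740, 3) (f = Mul(Rational(1, 3), Add(Mul(-176, 54), -236)) = Mul(Rational(1, 3), Add(-9504, -236)) = Mul(Rational(1, 3), -9740) = Rational(-9740, 3) ≈ -3246.7)
C = Rational(-15635, 3) (C = Add(-1965, Rational(-9740, 3)) = Rational(-15635, 3) ≈ -5211.7)
Pow(Add(-176931, C), Rational(1, 2)) = Pow(Add(-176931, Rational(-15635, 3)), Rational(1, 2)) = Pow(Rational(-546428, 3), Rational(1, 2)) = Mul(Rational(2, 3), I, Pow(409821, Rational(1, 2)))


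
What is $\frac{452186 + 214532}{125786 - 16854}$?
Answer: $\frac{333359}{54466} \approx 6.1205$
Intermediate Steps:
$\frac{452186 + 214532}{125786 - 16854} = \frac{666718}{108932} = 666718 \cdot \frac{1}{108932} = \frac{333359}{54466}$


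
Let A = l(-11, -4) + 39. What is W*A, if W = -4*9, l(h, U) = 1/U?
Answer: -1395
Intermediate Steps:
A = 155/4 (A = 1/(-4) + 39 = -1/4 + 39 = 155/4 ≈ 38.750)
W = -36
W*A = -36*155/4 = -1395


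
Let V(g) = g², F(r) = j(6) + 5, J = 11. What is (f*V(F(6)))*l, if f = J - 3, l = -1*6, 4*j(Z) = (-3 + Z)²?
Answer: -2523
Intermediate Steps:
j(Z) = (-3 + Z)²/4
l = -6
f = 8 (f = 11 - 3 = 8)
F(r) = 29/4 (F(r) = (-3 + 6)²/4 + 5 = (¼)*3² + 5 = (¼)*9 + 5 = 9/4 + 5 = 29/4)
(f*V(F(6)))*l = (8*(29/4)²)*(-6) = (8*(841/16))*(-6) = (841/2)*(-6) = -2523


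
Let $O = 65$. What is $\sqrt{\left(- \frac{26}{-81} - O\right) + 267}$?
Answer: $\frac{2 \sqrt{4097}}{9} \approx 14.224$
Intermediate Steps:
$\sqrt{\left(- \frac{26}{-81} - O\right) + 267} = \sqrt{\left(- \frac{26}{-81} - 65\right) + 267} = \sqrt{\left(\left(-26\right) \left(- \frac{1}{81}\right) - 65\right) + 267} = \sqrt{\left(\frac{26}{81} - 65\right) + 267} = \sqrt{- \frac{5239}{81} + 267} = \sqrt{\frac{16388}{81}} = \frac{2 \sqrt{4097}}{9}$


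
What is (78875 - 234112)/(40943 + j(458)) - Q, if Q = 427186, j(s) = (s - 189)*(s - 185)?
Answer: -48861689917/114380 ≈ -4.2719e+5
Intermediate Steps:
j(s) = (-189 + s)*(-185 + s)
(78875 - 234112)/(40943 + j(458)) - Q = (78875 - 234112)/(40943 + (34965 + 458² - 374*458)) - 1*427186 = -155237/(40943 + (34965 + 209764 - 171292)) - 427186 = -155237/(40943 + 73437) - 427186 = -155237/114380 - 427186 = -48861689917/114380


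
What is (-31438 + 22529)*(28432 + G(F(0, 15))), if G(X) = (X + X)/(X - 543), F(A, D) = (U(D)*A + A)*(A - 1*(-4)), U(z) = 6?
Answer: -253300688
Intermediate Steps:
F(A, D) = 7*A*(4 + A) (F(A, D) = (6*A + A)*(A - 1*(-4)) = (7*A)*(A + 4) = (7*A)*(4 + A) = 7*A*(4 + A))
G(X) = 2*X/(-543 + X) (G(X) = (2*X)/(-543 + X) = 2*X/(-543 + X))
(-31438 + 22529)*(28432 + G(F(0, 15))) = (-31438 + 22529)*(28432 + 2*(7*0*(4 + 0))/(-543 + 7*0*(4 + 0))) = -8909*(28432 + 2*(7*0*4)/(-543 + 7*0*4)) = -8909*(28432 + 2*0/(-543 + 0)) = -8909*(28432 + 2*0/(-543)) = -8909*(28432 + 2*0*(-1/543)) = -8909*(28432 + 0) = -8909*28432 = -253300688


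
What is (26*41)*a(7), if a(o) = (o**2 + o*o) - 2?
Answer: 102336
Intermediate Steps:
a(o) = -2 + 2*o**2 (a(o) = (o**2 + o**2) - 2 = 2*o**2 - 2 = -2 + 2*o**2)
(26*41)*a(7) = (26*41)*(-2 + 2*7**2) = 1066*(-2 + 2*49) = 1066*(-2 + 98) = 1066*96 = 102336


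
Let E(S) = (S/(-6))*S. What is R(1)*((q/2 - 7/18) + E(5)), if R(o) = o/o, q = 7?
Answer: -19/18 ≈ -1.0556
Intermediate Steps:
R(o) = 1
E(S) = -S²/6 (E(S) = (S*(-⅙))*S = (-S/6)*S = -S²/6)
R(1)*((q/2 - 7/18) + E(5)) = 1*((7/2 - 7/18) - ⅙*5²) = 1*((7*(½) - 7*1/18) - ⅙*25) = 1*((7/2 - 7/18) - 25/6) = 1*(28/9 - 25/6) = 1*(-19/18) = -19/18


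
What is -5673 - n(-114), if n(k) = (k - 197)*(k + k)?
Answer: -76581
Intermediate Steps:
n(k) = 2*k*(-197 + k) (n(k) = (-197 + k)*(2*k) = 2*k*(-197 + k))
-5673 - n(-114) = -5673 - 2*(-114)*(-197 - 114) = -5673 - 2*(-114)*(-311) = -5673 - 1*70908 = -5673 - 70908 = -76581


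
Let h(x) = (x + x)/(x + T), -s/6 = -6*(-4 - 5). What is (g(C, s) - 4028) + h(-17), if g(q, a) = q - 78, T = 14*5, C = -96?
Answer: -222740/53 ≈ -4202.6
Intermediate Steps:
s = -324 (s = -(-36)*(-4 - 5) = -(-36)*(-9) = -6*54 = -324)
T = 70
g(q, a) = -78 + q
h(x) = 2*x/(70 + x) (h(x) = (x + x)/(x + 70) = (2*x)/(70 + x) = 2*x/(70 + x))
(g(C, s) - 4028) + h(-17) = ((-78 - 96) - 4028) + 2*(-17)/(70 - 17) = (-174 - 4028) + 2*(-17)/53 = -4202 + 2*(-17)*(1/53) = -4202 - 34/53 = -222740/53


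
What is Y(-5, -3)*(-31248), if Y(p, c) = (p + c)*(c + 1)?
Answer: -499968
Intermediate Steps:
Y(p, c) = (1 + c)*(c + p) (Y(p, c) = (c + p)*(1 + c) = (1 + c)*(c + p))
Y(-5, -3)*(-31248) = (-3 - 5 + (-3)² - 3*(-5))*(-31248) = (-3 - 5 + 9 + 15)*(-31248) = 16*(-31248) = -499968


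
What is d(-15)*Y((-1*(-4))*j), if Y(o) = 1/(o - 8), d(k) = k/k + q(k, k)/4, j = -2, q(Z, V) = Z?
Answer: 11/64 ≈ 0.17188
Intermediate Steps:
d(k) = 1 + k/4 (d(k) = k/k + k/4 = 1 + k*(¼) = 1 + k/4)
Y(o) = 1/(-8 + o)
d(-15)*Y((-1*(-4))*j) = (1 + (¼)*(-15))/(-8 - 1*(-4)*(-2)) = (1 - 15/4)/(-8 + 4*(-2)) = -11/(4*(-8 - 8)) = -11/4/(-16) = -11/4*(-1/16) = 11/64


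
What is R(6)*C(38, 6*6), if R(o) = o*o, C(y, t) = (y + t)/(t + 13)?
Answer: 2664/49 ≈ 54.367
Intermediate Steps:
C(y, t) = (t + y)/(13 + t)
R(o) = o²
R(6)*C(38, 6*6) = 6²*((6*6 + 38)/(13 + 6*6)) = 36*((36 + 38)/(13 + 36)) = 36*(74/49) = 2664/49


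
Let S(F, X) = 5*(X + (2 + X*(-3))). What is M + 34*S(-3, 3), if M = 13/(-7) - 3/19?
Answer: -90708/133 ≈ -682.01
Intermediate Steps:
S(F, X) = 10 - 10*X (S(F, X) = 5*(X + (2 - 3*X)) = 5*(2 - 2*X) = 10 - 10*X)
M = -268/133 (M = 13*(-⅐) - 3*1/19 = -13/7 - 3/19 = -268/133 ≈ -2.0150)
M + 34*S(-3, 3) = -268/133 + 34*(10 - 10*3) = -268/133 + 34*(10 - 30) = -268/133 + 34*(-20) = -268/133 - 680 = -90708/133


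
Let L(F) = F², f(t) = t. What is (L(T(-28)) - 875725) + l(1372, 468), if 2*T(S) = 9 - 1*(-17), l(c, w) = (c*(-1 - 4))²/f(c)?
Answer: -841256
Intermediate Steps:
l(c, w) = 25*c (l(c, w) = (c*(-1 - 4))²/c = (c*(-5))²/c = (-5*c)²/c = (25*c²)/c = 25*c)
T(S) = 13 (T(S) = (9 - 1*(-17))/2 = (9 + 17)/2 = (½)*26 = 13)
(L(T(-28)) - 875725) + l(1372, 468) = (13² - 875725) + 25*1372 = (169 - 875725) + 34300 = -875556 + 34300 = -841256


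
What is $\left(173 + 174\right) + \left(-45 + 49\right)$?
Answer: $351$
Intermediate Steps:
$\left(173 + 174\right) + \left(-45 + 49\right) = 347 + 4 = 351$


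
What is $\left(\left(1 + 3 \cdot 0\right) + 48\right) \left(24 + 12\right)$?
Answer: $1764$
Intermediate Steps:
$\left(\left(1 + 3 \cdot 0\right) + 48\right) \left(24 + 12\right) = \left(\left(1 + 0\right) + 48\right) 36 = \left(1 + 48\right) 36 = 49 \cdot 36 = 1764$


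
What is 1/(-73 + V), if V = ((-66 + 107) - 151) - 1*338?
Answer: -1/521 ≈ -0.0019194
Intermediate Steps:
V = -448 (V = (41 - 151) - 338 = -110 - 338 = -448)
1/(-73 + V) = 1/(-73 - 448) = 1/(-521) = -1/521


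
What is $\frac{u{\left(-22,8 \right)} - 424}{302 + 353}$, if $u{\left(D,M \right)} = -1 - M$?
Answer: $- \frac{433}{655} \approx -0.66107$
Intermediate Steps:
$\frac{u{\left(-22,8 \right)} - 424}{302 + 353} = \frac{\left(-1 - 8\right) - 424}{302 + 353} = \frac{\left(-1 - 8\right) - 424}{655} = \left(-9 - 424\right) \frac{1}{655} = \left(-433\right) \frac{1}{655} = - \frac{433}{655}$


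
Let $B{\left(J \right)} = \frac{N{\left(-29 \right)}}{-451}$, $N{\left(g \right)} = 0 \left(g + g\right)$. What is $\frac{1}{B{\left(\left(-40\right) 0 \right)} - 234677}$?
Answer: $- \frac{1}{234677} \approx -4.2612 \cdot 10^{-6}$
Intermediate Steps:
$N{\left(g \right)} = 0$ ($N{\left(g \right)} = 0 \cdot 2 g = 0$)
$B{\left(J \right)} = 0$ ($B{\left(J \right)} = \frac{0}{-451} = 0 \left(- \frac{1}{451}\right) = 0$)
$\frac{1}{B{\left(\left(-40\right) 0 \right)} - 234677} = \frac{1}{0 - 234677} = \frac{1}{-234677} = - \frac{1}{234677}$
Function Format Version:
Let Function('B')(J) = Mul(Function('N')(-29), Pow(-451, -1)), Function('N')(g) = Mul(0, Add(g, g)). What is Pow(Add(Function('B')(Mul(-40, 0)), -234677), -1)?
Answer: Rational(-1, 234677) ≈ -4.2612e-6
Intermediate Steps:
Function('N')(g) = 0 (Function('N')(g) = Mul(0, Mul(2, g)) = 0)
Function('B')(J) = 0 (Function('B')(J) = Mul(0, Pow(-451, -1)) = Mul(0, Rational(-1, 451)) = 0)
Pow(Add(Function('B')(Mul(-40, 0)), -234677), -1) = Pow(Add(0, -234677), -1) = Pow(-234677, -1) = Rational(-1, 234677)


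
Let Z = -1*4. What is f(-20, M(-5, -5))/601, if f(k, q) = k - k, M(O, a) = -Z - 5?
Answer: 0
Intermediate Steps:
Z = -4
M(O, a) = -1 (M(O, a) = -1*(-4) - 5 = 4 - 5 = -1)
f(k, q) = 0
f(-20, M(-5, -5))/601 = 0/601 = 0*(1/601) = 0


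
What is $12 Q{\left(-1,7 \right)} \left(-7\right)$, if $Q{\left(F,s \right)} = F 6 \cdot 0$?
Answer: $0$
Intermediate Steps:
$Q{\left(F,s \right)} = 0$ ($Q{\left(F,s \right)} = 6 F 0 = 0$)
$12 Q{\left(-1,7 \right)} \left(-7\right) = 12 \cdot 0 \left(-7\right) = 0 \left(-7\right) = 0$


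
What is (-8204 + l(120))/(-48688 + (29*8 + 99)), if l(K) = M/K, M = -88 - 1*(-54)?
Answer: 492257/2901420 ≈ 0.16966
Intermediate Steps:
M = -34 (M = -88 + 54 = -34)
l(K) = -34/K
(-8204 + l(120))/(-48688 + (29*8 + 99)) = (-8204 - 34/120)/(-48688 + (29*8 + 99)) = (-8204 - 34*1/120)/(-48688 + (232 + 99)) = (-8204 - 17/60)/(-48688 + 331) = -492257/60/(-48357) = -492257/60*(-1/48357) = 492257/2901420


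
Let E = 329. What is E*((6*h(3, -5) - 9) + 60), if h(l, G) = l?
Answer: 22701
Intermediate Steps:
E*((6*h(3, -5) - 9) + 60) = 329*((6*3 - 9) + 60) = 329*((18 - 9) + 60) = 329*(9 + 60) = 329*69 = 22701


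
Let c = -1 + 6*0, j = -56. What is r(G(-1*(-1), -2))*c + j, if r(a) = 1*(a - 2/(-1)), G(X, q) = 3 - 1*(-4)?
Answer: -65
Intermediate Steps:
G(X, q) = 7 (G(X, q) = 3 + 4 = 7)
c = -1 (c = -1 + 0 = -1)
r(a) = 2 + a (r(a) = 1*(a - 2*(-1)) = 1*(a + 2) = 1*(2 + a) = 2 + a)
r(G(-1*(-1), -2))*c + j = (2 + 7)*(-1) - 56 = 9*(-1) - 56 = -9 - 56 = -65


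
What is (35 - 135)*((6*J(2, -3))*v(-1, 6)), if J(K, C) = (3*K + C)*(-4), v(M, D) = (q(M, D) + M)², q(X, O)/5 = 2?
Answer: 583200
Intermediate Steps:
q(X, O) = 10 (q(X, O) = 5*2 = 10)
v(M, D) = (10 + M)²
J(K, C) = -12*K - 4*C (J(K, C) = (C + 3*K)*(-4) = -12*K - 4*C)
(35 - 135)*((6*J(2, -3))*v(-1, 6)) = (35 - 135)*((6*(-12*2 - 4*(-3)))*(10 - 1)²) = -100*6*(-24 + 12)*9² = -100*6*(-12)*81 = -(-7200)*81 = -100*(-5832) = 583200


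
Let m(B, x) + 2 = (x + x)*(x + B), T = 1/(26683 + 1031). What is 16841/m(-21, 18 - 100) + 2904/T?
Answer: 1359331808681/16890 ≈ 8.0481e+7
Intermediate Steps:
T = 1/27714 ≈ 3.6083e-5
m(B, x) = -2 + 2*x*(B + x) (m(B, x) = -2 + (x + x)*(x + B) = -2 + (2*x)*(B + x) = -2 + 2*x*(B + x))
16841/m(-21, 18 - 100) + 2904/T = 16841/(-2 + 2*(18 - 100)² + 2*(-21)*(18 - 100)) + 2904/(1/27714) = 16841/(-2 + 2*(-82)² + 2*(-21)*(-82)) + 2904*27714 = 16841/(-2 + 2*6724 + 3444) + 80481456 = 16841/(-2 + 13448 + 3444) + 80481456 = 16841/16890 + 80481456 = 1359331808681/16890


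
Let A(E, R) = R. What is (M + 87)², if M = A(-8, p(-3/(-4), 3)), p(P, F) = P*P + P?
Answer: 1996569/256 ≈ 7799.1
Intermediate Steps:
p(P, F) = P + P² (p(P, F) = P² + P = P + P²)
M = 21/16 (M = (-3/(-4))*(1 - 3/(-4)) = (-3*(-¼))*(1 - 3*(-¼)) = 3*(1 + ¾)/4 = (¾)*(7/4) = 21/16 ≈ 1.3125)
(M + 87)² = (21/16 + 87)² = (1413/16)² = 1996569/256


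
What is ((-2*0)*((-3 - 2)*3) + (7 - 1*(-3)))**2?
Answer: 100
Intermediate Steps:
((-2*0)*((-3 - 2)*3) + (7 - 1*(-3)))**2 = (0*(-5*3) + (7 + 3))**2 = (0*(-15) + 10)**2 = (0 + 10)**2 = 10**2 = 100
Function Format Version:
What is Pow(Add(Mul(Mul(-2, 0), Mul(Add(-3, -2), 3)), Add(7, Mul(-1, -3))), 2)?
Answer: 100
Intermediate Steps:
Pow(Add(Mul(Mul(-2, 0), Mul(Add(-3, -2), 3)), Add(7, Mul(-1, -3))), 2) = Pow(Add(Mul(0, Mul(-5, 3)), Add(7, 3)), 2) = Pow(Add(Mul(0, -15), 10), 2) = Pow(Add(0, 10), 2) = Pow(10, 2) = 100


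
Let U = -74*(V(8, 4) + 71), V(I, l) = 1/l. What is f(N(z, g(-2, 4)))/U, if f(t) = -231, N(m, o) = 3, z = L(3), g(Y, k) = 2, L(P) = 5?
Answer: 154/3515 ≈ 0.043812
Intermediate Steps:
z = 5
U = -10545/2 (U = -74*(1/4 + 71) = -74*285/4 = -10545/2 ≈ -5272.5)
f(N(z, g(-2, 4)))/U = -231/(-10545/2) = -231*(-2/10545) = 154/3515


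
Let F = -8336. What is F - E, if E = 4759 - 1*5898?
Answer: -7197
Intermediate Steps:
E = -1139 (E = 4759 - 5898 = -1139)
F - E = -8336 - 1*(-1139) = -8336 + 1139 = -7197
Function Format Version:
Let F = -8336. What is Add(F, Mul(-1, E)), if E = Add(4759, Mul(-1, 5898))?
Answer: -7197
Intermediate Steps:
E = -1139 (E = Add(4759, -5898) = -1139)
Add(F, Mul(-1, E)) = Add(-8336, Mul(-1, -1139)) = Add(-8336, 1139) = -7197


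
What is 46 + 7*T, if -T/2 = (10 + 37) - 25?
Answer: -262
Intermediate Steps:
T = -44 (T = -2*((10 + 37) - 25) = -2*(47 - 25) = -2*22 = -44)
46 + 7*T = 46 + 7*(-44) = 46 - 308 = -262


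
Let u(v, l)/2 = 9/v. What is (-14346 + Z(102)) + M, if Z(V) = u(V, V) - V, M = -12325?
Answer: -455138/17 ≈ -26773.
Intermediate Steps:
u(v, l) = 18/v (u(v, l) = 2*(9/v) = 18/v)
Z(V) = -V + 18/V (Z(V) = 18/V - V = -V + 18/V)
(-14346 + Z(102)) + M = (-14346 + (-1*102 + 18/102)) - 12325 = (-14346 + (-102 + 18*(1/102))) - 12325 = (-14346 + (-102 + 3/17)) - 12325 = (-14346 - 1731/17) - 12325 = -245613/17 - 12325 = -455138/17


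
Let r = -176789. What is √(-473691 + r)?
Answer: 4*I*√40655 ≈ 806.52*I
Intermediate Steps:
√(-473691 + r) = √(-473691 - 176789) = √(-650480) = 4*I*√40655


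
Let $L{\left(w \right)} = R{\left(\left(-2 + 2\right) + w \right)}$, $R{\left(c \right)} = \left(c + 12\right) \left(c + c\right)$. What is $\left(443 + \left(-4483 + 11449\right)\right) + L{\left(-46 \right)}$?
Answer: $10537$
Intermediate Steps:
$R{\left(c \right)} = 2 c \left(12 + c\right)$ ($R{\left(c \right)} = \left(12 + c\right) 2 c = 2 c \left(12 + c\right)$)
$L{\left(w \right)} = 2 w \left(12 + w\right)$ ($L{\left(w \right)} = 2 \left(\left(-2 + 2\right) + w\right) \left(12 + \left(\left(-2 + 2\right) + w\right)\right) = 2 \left(0 + w\right) \left(12 + \left(0 + w\right)\right) = 2 w \left(12 + w\right)$)
$\left(443 + \left(-4483 + 11449\right)\right) + L{\left(-46 \right)} = \left(443 + \left(-4483 + 11449\right)\right) + 2 \left(-46\right) \left(12 - 46\right) = \left(443 + 6966\right) + 2 \left(-46\right) \left(-34\right) = 7409 + 3128 = 10537$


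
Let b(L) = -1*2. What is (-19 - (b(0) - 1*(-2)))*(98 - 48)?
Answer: -950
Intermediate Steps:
b(L) = -2
(-19 - (b(0) - 1*(-2)))*(98 - 48) = (-19 - (-2 - 1*(-2)))*(98 - 48) = (-19 - (-2 + 2))*50 = (-19 - 1*0)*50 = (-19 + 0)*50 = -19*50 = -950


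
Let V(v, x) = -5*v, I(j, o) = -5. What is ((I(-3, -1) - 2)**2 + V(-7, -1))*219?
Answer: 18396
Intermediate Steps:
((I(-3, -1) - 2)**2 + V(-7, -1))*219 = ((-5 - 2)**2 - 5*(-7))*219 = ((-7)**2 + 35)*219 = (49 + 35)*219 = 84*219 = 18396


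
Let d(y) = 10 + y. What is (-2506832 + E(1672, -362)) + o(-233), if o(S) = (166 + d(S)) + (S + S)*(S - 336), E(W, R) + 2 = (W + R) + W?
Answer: -2238755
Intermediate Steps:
E(W, R) = -2 + R + 2*W (E(W, R) = -2 + ((W + R) + W) = -2 + ((R + W) + W) = -2 + (R + 2*W) = -2 + R + 2*W)
o(S) = 176 + S + 2*S*(-336 + S) (o(S) = (166 + (10 + S)) + (S + S)*(S - 336) = (176 + S) + (2*S)*(-336 + S) = (176 + S) + 2*S*(-336 + S) = 176 + S + 2*S*(-336 + S))
(-2506832 + E(1672, -362)) + o(-233) = (-2506832 + (-2 - 362 + 2*1672)) + (176 - 671*(-233) + 2*(-233)²) = (-2506832 + (-2 - 362 + 3344)) + (176 + 156343 + 2*54289) = (-2506832 + 2980) + (176 + 156343 + 108578) = -2503852 + 265097 = -2238755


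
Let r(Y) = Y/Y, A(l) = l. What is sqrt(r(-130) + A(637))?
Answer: sqrt(638) ≈ 25.259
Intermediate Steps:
r(Y) = 1
sqrt(r(-130) + A(637)) = sqrt(1 + 637) = sqrt(638)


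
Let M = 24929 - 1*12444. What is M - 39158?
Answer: -26673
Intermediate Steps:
M = 12485 (M = 24929 - 12444 = 12485)
M - 39158 = 12485 - 39158 = -26673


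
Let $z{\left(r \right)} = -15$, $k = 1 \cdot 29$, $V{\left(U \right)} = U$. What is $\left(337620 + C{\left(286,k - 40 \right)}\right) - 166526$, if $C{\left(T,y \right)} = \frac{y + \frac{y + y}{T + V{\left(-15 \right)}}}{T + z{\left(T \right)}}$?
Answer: $\frac{12565311451}{73441} \approx 1.7109 \cdot 10^{5}$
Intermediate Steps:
$k = 29$
$C{\left(T,y \right)} = \frac{y + \frac{2 y}{-15 + T}}{-15 + T}$ ($C{\left(T,y \right)} = \frac{y + \frac{y + y}{T - 15}}{T - 15} = \frac{y + \frac{2 y}{-15 + T}}{-15 + T}$)
$\left(337620 + C{\left(286,k - 40 \right)}\right) - 166526 = \left(337620 + \frac{\left(29 - 40\right) \left(-13 + 286\right)}{225 + 286^{2} - 8580}\right) - 166526 = \left(337620 - 11 \frac{1}{225 + 81796 - 8580} \cdot 273\right) - 166526 = \left(337620 - 11 \cdot \frac{1}{73441} \cdot 273\right) - 166526 = \left(337620 - \frac{11}{73441} \cdot 273\right) - 166526 = \left(337620 - \frac{3003}{73441}\right) - 166526 = \frac{24795147417}{73441} - 166526 = \frac{12565311451}{73441}$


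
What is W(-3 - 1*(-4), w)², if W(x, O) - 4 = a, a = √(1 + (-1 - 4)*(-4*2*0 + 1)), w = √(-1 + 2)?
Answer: 12 + 16*I ≈ 12.0 + 16.0*I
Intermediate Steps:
w = 1 (w = √1 = 1)
a = 2*I (a = √(1 - 5*(-8*0 + 1)) = √(1 - 5*(0 + 1)) = √(1 - 5*1) = √(1 - 5) = √(-4) = 2*I ≈ 2.0*I)
W(x, O) = 4 + 2*I
W(-3 - 1*(-4), w)² = (4 + 2*I)²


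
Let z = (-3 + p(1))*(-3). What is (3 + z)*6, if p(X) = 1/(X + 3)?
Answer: 135/2 ≈ 67.500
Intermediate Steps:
p(X) = 1/(3 + X)
z = 33/4 (z = (-3 + 1/(3 + 1))*(-3) = (-3 + 1/4)*(-3) = (-3 + ¼)*(-3) = -11/4*(-3) = 33/4 ≈ 8.2500)
(3 + z)*6 = (3 + 33/4)*6 = (45/4)*6 = 135/2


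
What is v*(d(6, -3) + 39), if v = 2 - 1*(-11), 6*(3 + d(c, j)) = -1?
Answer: 2795/6 ≈ 465.83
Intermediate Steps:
d(c, j) = -19/6 (d(c, j) = -3 + (⅙)*(-1) = -3 - ⅙ = -19/6)
v = 13 (v = 2 + 11 = 13)
v*(d(6, -3) + 39) = 13*(-19/6 + 39) = 13*(215/6) = 2795/6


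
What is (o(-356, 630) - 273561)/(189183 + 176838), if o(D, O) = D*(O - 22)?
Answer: -490009/366021 ≈ -1.3387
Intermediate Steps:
o(D, O) = D*(-22 + O)
(o(-356, 630) - 273561)/(189183 + 176838) = (-356*(-22 + 630) - 273561)/(189183 + 176838) = (-356*608 - 273561)/366021 = (-216448 - 273561)*(1/366021) = -490009*1/366021 = -490009/366021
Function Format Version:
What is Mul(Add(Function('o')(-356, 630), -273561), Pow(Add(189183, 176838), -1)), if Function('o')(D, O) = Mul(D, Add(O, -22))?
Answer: Rational(-490009, 366021) ≈ -1.3387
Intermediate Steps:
Function('o')(D, O) = Mul(D, Add(-22, O))
Mul(Add(Function('o')(-356, 630), -273561), Pow(Add(189183, 176838), -1)) = Mul(Add(Mul(-356, Add(-22, 630)), -273561), Pow(Add(189183, 176838), -1)) = Mul(Add(Mul(-356, 608), -273561), Pow(366021, -1)) = Mul(Add(-216448, -273561), Rational(1, 366021)) = Mul(-490009, Rational(1, 366021)) = Rational(-490009, 366021)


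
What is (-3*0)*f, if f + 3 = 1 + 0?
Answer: 0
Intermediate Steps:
f = -2 (f = -3 + (1 + 0) = -3 + 1 = -2)
(-3*0)*f = -3*0*(-2) = 0*(-2) = 0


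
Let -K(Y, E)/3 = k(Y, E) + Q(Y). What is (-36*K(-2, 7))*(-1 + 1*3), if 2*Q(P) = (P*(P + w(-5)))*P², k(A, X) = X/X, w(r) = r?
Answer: 6264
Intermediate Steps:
k(A, X) = 1
Q(P) = P³*(-5 + P)/2 (Q(P) = ((P*(P - 5))*P²)/2 = ((P*(-5 + P))*P²)/2 = (P³*(-5 + P))/2 = P³*(-5 + P)/2)
K(Y, E) = -3 - 3*Y³*(-5 + Y)/2 (K(Y, E) = -3*(1 + Y³*(-5 + Y)/2) = -3 - 3*Y³*(-5 + Y)/2)
(-36*K(-2, 7))*(-1 + 1*3) = (-36*(-3 + (3/2)*(-2)³*(5 - 1*(-2))))*(-1 + 1*3) = (-36*(-3 + (3/2)*(-8)*(5 + 2)))*(-1 + 3) = -36*(-3 + (3/2)*(-8)*7)*2 = -36*(-3 - 84)*2 = -36*(-87)*2 = 3132*2 = 6264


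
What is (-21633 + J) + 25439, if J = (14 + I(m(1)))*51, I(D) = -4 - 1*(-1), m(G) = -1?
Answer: 4367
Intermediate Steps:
I(D) = -3 (I(D) = -4 + 1 = -3)
J = 561 (J = (14 - 3)*51 = 11*51 = 561)
(-21633 + J) + 25439 = (-21633 + 561) + 25439 = -21072 + 25439 = 4367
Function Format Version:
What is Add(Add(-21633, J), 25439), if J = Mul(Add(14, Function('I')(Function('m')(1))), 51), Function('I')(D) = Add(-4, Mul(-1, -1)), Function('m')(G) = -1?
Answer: 4367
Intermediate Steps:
Function('I')(D) = -3 (Function('I')(D) = Add(-4, 1) = -3)
J = 561 (J = Mul(Add(14, -3), 51) = Mul(11, 51) = 561)
Add(Add(-21633, J), 25439) = Add(Add(-21633, 561), 25439) = Add(-21072, 25439) = 4367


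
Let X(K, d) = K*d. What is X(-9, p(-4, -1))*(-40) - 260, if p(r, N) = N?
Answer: -620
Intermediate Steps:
X(-9, p(-4, -1))*(-40) - 260 = -9*(-1)*(-40) - 260 = 9*(-40) - 260 = -360 - 260 = -620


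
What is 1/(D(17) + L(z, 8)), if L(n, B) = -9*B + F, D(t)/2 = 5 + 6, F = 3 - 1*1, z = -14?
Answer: -1/48 ≈ -0.020833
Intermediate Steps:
F = 2 (F = 3 - 1 = 2)
D(t) = 22 (D(t) = 2*(5 + 6) = 2*11 = 22)
L(n, B) = 2 - 9*B (L(n, B) = -9*B + 2 = 2 - 9*B)
1/(D(17) + L(z, 8)) = 1/(22 + (2 - 9*8)) = 1/(22 + (2 - 72)) = 1/(22 - 70) = 1/(-48) = -1/48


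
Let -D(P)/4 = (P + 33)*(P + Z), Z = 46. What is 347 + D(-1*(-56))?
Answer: -35965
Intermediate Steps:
D(P) = -4*(33 + P)*(46 + P) (D(P) = -4*(P + 33)*(P + 46) = -4*(33 + P)*(46 + P))
347 + D(-1*(-56)) = 347 + (-6072 - (-316)*(-56) - 4*(-1*(-56))²) = 347 + (-6072 - 316*56 - 4*56²) = 347 + (-6072 - 17696 - 4*3136) = 347 + (-6072 - 17696 - 12544) = 347 - 36312 = -35965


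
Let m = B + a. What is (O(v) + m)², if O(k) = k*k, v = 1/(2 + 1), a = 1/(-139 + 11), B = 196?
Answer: 51035779921/1327104 ≈ 38457.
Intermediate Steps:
a = -1/128 (a = 1/(-128) = -1/128 ≈ -0.0078125)
v = ⅓ (v = 1/3 = ⅓ ≈ 0.33333)
m = 25087/128 (m = 196 - 1/128 = 25087/128 ≈ 195.99)
O(k) = k²
(O(v) + m)² = ((⅓)² + 25087/128)² = (⅑ + 25087/128)² = (225911/1152)² = 51035779921/1327104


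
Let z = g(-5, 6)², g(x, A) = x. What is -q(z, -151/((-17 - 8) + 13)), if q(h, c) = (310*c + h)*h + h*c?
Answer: -1181525/12 ≈ -98460.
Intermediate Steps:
z = 25 (z = (-5)² = 25)
q(h, c) = c*h + h*(h + 310*c) (q(h, c) = (h + 310*c)*h + c*h = h*(h + 310*c) + c*h = c*h + h*(h + 310*c))
-q(z, -151/((-17 - 8) + 13)) = -25*(25 + 311*(-151/((-17 - 8) + 13))) = -25*(25 + 311*(-151/(-25 + 13))) = -25*(25 + 311*(-151/(-12))) = -25*(25 + 311*(-151*(-1/12))) = -25*(25 + 311*(151/12)) = -25*(25 + 46961/12) = -25*47261/12 = -1*1181525/12 = -1181525/12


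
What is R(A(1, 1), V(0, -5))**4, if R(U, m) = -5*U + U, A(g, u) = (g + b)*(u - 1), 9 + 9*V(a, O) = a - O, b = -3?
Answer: 0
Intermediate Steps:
V(a, O) = -1 - O/9 + a/9 (V(a, O) = -1 + (a - O)/9 = -1 + (-O/9 + a/9) = -1 - O/9 + a/9)
A(g, u) = (-1 + u)*(-3 + g) (A(g, u) = (g - 3)*(u - 1) = (-3 + g)*(-1 + u) = (-1 + u)*(-3 + g))
R(U, m) = -4*U
R(A(1, 1), V(0, -5))**4 = (-4*(3 - 1*1 - 3*1 + 1*1))**4 = (-4*(3 - 1 - 3 + 1))**4 = (-4*0)**4 = 0**4 = 0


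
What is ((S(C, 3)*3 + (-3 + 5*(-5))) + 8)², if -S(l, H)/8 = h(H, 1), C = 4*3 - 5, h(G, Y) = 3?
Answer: 8464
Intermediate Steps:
C = 7 (C = 12 - 5 = 7)
S(l, H) = -24 (S(l, H) = -8*3 = -24)
((S(C, 3)*3 + (-3 + 5*(-5))) + 8)² = ((-24*3 + (-3 + 5*(-5))) + 8)² = ((-72 + (-3 - 25)) + 8)² = ((-72 - 28) + 8)² = (-100 + 8)² = (-92)² = 8464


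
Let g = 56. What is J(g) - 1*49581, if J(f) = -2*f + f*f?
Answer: -46557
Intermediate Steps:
J(f) = f**2 - 2*f (J(f) = -2*f + f**2 = f**2 - 2*f)
J(g) - 1*49581 = 56*(-2 + 56) - 1*49581 = 56*54 - 49581 = 3024 - 49581 = -46557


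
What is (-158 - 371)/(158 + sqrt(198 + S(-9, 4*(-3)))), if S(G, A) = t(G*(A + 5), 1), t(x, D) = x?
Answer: -83582/24703 + 1587*sqrt(29)/24703 ≈ -3.0375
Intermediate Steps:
S(G, A) = G*(5 + A) (S(G, A) = G*(A + 5) = G*(5 + A))
(-158 - 371)/(158 + sqrt(198 + S(-9, 4*(-3)))) = (-158 - 371)/(158 + sqrt(198 - 9*(5 + 4*(-3)))) = -529/(158 + sqrt(198 - 9*(5 - 12))) = -529/(158 + sqrt(198 - 9*(-7))) = -529/(158 + sqrt(198 + 63)) = -529/(158 + sqrt(261)) = -529/(158 + 3*sqrt(29))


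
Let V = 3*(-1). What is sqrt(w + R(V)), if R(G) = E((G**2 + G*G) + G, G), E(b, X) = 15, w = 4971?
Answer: 3*sqrt(554) ≈ 70.612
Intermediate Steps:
V = -3
R(G) = 15
sqrt(w + R(V)) = sqrt(4971 + 15) = sqrt(4986) = 3*sqrt(554)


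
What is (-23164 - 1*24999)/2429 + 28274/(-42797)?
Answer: -2129909457/103953913 ≈ -20.489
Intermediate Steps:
(-23164 - 1*24999)/2429 + 28274/(-42797) = (-23164 - 24999)*(1/2429) + 28274*(-1/42797) = -48163*1/2429 - 28274/42797 = -48163/2429 - 28274/42797 = -2129909457/103953913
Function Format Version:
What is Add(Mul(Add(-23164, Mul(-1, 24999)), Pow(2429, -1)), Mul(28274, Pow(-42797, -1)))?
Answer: Rational(-2129909457, 103953913) ≈ -20.489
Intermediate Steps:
Add(Mul(Add(-23164, Mul(-1, 24999)), Pow(2429, -1)), Mul(28274, Pow(-42797, -1))) = Add(Mul(Add(-23164, -24999), Rational(1, 2429)), Mul(28274, Rational(-1, 42797))) = Add(Mul(-48163, Rational(1, 2429)), Rational(-28274, 42797)) = Add(Rational(-48163, 2429), Rational(-28274, 42797)) = Rational(-2129909457, 103953913)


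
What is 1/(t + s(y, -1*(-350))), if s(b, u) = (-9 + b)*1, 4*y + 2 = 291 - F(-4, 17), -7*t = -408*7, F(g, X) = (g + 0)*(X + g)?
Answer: 4/1937 ≈ 0.0020650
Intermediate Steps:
F(g, X) = g*(X + g)
t = 408 (t = -(-408)*7/7 = -⅐*(-2856) = 408)
y = 341/4 (y = -½ + (291 - (-4)*(17 - 4))/4 = -½ + (291 - (-4)*13)/4 = -½ + (291 - 1*(-52))/4 = -½ + (291 + 52)/4 = -½ + (¼)*343 = -½ + 343/4 = 341/4 ≈ 85.250)
s(b, u) = -9 + b
1/(t + s(y, -1*(-350))) = 1/(408 + (-9 + 341/4)) = 1/(408 + 305/4) = 1/(1937/4) = 4/1937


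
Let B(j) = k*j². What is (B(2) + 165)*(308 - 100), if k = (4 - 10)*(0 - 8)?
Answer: 74256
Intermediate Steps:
k = 48 (k = -6*(-8) = 48)
B(j) = 48*j²
(B(2) + 165)*(308 - 100) = (48*2² + 165)*(308 - 100) = (48*4 + 165)*208 = (192 + 165)*208 = 357*208 = 74256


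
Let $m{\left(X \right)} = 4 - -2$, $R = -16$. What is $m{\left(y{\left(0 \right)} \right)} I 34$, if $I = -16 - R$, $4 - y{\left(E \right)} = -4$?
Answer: $0$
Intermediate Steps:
$y{\left(E \right)} = 8$ ($y{\left(E \right)} = 4 - -4 = 4 + 4 = 8$)
$I = 0$ ($I = -16 - -16 = -16 + 16 = 0$)
$m{\left(X \right)} = 6$ ($m{\left(X \right)} = 4 + 2 = 6$)
$m{\left(y{\left(0 \right)} \right)} I 34 = 6 \cdot 0 \cdot 34 = 0 \cdot 34 = 0$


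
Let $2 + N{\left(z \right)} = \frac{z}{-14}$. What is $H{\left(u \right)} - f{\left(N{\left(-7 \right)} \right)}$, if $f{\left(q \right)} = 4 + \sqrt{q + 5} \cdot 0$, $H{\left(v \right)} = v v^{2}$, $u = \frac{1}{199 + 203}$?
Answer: $- \frac{259859231}{64964808} \approx -4.0$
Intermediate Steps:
$N{\left(z \right)} = -2 - \frac{z}{14}$ ($N{\left(z \right)} = -2 + \frac{z}{-14} = -2 + z \left(- \frac{1}{14}\right) = -2 - \frac{z}{14}$)
$u = \frac{1}{402} \approx 0.0024876$
$H{\left(v \right)} = v^{3}$
$f{\left(q \right)} = 4$ ($f{\left(q \right)} = 4 + \sqrt{5 + q} 0 = 4 + 0 = 4$)
$H{\left(u \right)} - f{\left(N{\left(-7 \right)} \right)} = \left(\frac{1}{402}\right)^{3} - 4 = \frac{1}{64964808} - 4 = - \frac{259859231}{64964808}$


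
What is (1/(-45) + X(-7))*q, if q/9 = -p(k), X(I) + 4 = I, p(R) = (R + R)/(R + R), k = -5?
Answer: 496/5 ≈ 99.200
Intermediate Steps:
p(R) = 1 (p(R) = (2*R)/((2*R)) = (2*R)*(1/(2*R)) = 1)
X(I) = -4 + I
q = -9 (q = 9*(-1*1) = 9*(-1) = -9)
(1/(-45) + X(-7))*q = (1/(-45) + (-4 - 7))*(-9) = (-1/45 - 11)*(-9) = -496/45*(-9) = 496/5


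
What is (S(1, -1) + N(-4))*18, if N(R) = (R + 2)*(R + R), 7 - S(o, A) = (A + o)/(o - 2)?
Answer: 414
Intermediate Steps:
S(o, A) = 7 - (A + o)/(-2 + o) (S(o, A) = 7 - (A + o)/(o - 2) = 7 - (A + o)/(-2 + o))
N(R) = 2*R*(2 + R) (N(R) = (2 + R)*(2*R) = 2*R*(2 + R))
(S(1, -1) + N(-4))*18 = ((-14 - 1*(-1) + 6*1)/(-2 + 1) + 2*(-4)*(2 - 4))*18 = ((-14 + 1 + 6)/(-1) + 2*(-4)*(-2))*18 = (-1*(-7) + 16)*18 = (7 + 16)*18 = 23*18 = 414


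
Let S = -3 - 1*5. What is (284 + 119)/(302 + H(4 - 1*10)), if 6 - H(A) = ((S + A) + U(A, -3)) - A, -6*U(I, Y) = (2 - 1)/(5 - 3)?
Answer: 4836/3793 ≈ 1.2750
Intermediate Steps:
S = -8 (S = -3 - 5 = -8)
U(I, Y) = -1/12 (U(I, Y) = -(2 - 1)/(6*(5 - 3)) = -1/(6*2) = -1/6*1/2 = -1/12)
H(A) = 169/12 (H(A) = 6 - (((-8 + A) - 1/12) - A) = 6 - ((-97/12 + A) - A) = 6 - 1*(-97/12) = 6 + 97/12 = 169/12)
(284 + 119)/(302 + H(4 - 1*10)) = (284 + 119)/(302 + 169/12) = 403/(3793/12) = 403*(12/3793) = 4836/3793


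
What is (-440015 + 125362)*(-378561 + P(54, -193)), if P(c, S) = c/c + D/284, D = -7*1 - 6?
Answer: 33828675359609/284 ≈ 1.1912e+11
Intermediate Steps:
D = -13 (D = -7 - 6 = -13)
P(c, S) = 271/284 (P(c, S) = c/c - 13/284 = 1 - 13*1/284 = 1 - 13/284 = 271/284)
(-440015 + 125362)*(-378561 + P(54, -193)) = (-440015 + 125362)*(-378561 + 271/284) = -314653*(-107511053/284) = 33828675359609/284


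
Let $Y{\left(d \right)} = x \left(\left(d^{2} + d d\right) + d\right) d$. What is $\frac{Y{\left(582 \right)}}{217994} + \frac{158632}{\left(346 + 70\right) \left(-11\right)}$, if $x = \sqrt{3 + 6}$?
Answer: $\frac{336417047167}{62346284} \approx 5395.9$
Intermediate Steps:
$x = 3$ ($x = \sqrt{9} = 3$)
$Y{\left(d \right)} = d \left(3 d + 6 d^{2}\right)$ ($Y{\left(d \right)} = 3 \left(\left(d^{2} + d d\right) + d\right) d = 3 \left(\left(d^{2} + d^{2}\right) + d\right) d = 3 \left(2 d^{2} + d\right) d = 3 \left(d + 2 d^{2}\right) d = \left(3 d + 6 d^{2}\right) d = d \left(3 d + 6 d^{2}\right)$)
$\frac{Y{\left(582 \right)}}{217994} + \frac{158632}{\left(346 + 70\right) \left(-11\right)} = \frac{582^{2} \left(3 + 6 \cdot 582\right)}{217994} + \frac{158632}{\left(346 + 70\right) \left(-11\right)} = 338724 \left(3 + 3492\right) \frac{1}{217994} + \frac{158632}{416 \left(-11\right)} = 338724 \cdot 3495 \cdot \frac{1}{217994} + \frac{158632}{-4576} = 1183840380 \cdot \frac{1}{217994} + 158632 \left(- \frac{1}{4576}\right) = \frac{591920190}{108997} - \frac{19829}{572} = \frac{336417047167}{62346284}$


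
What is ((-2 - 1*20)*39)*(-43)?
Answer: 36894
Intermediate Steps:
((-2 - 1*20)*39)*(-43) = ((-2 - 20)*39)*(-43) = -22*39*(-43) = -858*(-43) = 36894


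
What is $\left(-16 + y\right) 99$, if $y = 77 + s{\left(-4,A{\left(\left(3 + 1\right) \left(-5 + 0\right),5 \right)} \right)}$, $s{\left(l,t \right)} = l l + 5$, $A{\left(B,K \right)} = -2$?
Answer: $8118$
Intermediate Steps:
$s{\left(l,t \right)} = 5 + l^{2}$ ($s{\left(l,t \right)} = l^{2} + 5 = 5 + l^{2}$)
$y = 98$ ($y = 77 + \left(5 + \left(-4\right)^{2}\right) = 77 + \left(5 + 16\right) = 77 + 21 = 98$)
$\left(-16 + y\right) 99 = \left(-16 + 98\right) 99 = 82 \cdot 99 = 8118$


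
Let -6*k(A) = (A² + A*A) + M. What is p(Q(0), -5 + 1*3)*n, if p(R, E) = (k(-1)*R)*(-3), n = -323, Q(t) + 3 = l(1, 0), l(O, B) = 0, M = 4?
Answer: 2907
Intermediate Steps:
k(A) = -⅔ - A²/3 (k(A) = -((A² + A*A) + 4)/6 = -((A² + A²) + 4)/6 = -(2*A² + 4)/6 = -(4 + 2*A²)/6 = -⅔ - A²/3)
Q(t) = -3 (Q(t) = -3 + 0 = -3)
p(R, E) = 3*R (p(R, E) = ((-⅔ - ⅓*(-1)²)*R)*(-3) = ((-⅔ - ⅓*1)*R)*(-3) = ((-⅔ - ⅓)*R)*(-3) = -R*(-3) = 3*R)
p(Q(0), -5 + 1*3)*n = (3*(-3))*(-323) = -9*(-323) = 2907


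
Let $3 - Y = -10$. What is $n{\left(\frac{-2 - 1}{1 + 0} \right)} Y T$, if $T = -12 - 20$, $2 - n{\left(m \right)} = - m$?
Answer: $416$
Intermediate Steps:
$n{\left(m \right)} = 2 + m$ ($n{\left(m \right)} = 2 - - m = 2 + m$)
$T = -32$ ($T = -12 - 20 = -32$)
$Y = 13$ ($Y = 3 - -10 = 3 + 10 = 13$)
$n{\left(\frac{-2 - 1}{1 + 0} \right)} Y T = \left(2 + \frac{-2 - 1}{1 + 0}\right) 13 \left(-32\right) = \left(2 - \frac{3}{1}\right) 13 \left(-32\right) = \left(2 - 3\right) 13 \left(-32\right) = \left(-1\right) 13 \left(-32\right) = \left(-13\right) \left(-32\right) = 416$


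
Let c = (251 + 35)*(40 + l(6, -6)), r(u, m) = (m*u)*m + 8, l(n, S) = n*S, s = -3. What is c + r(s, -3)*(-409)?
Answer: 8915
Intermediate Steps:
l(n, S) = S*n
r(u, m) = 8 + u*m² (r(u, m) = u*m² + 8 = 8 + u*m²)
c = 1144 (c = (251 + 35)*(40 - 6*6) = 286*(40 - 36) = 286*4 = 1144)
c + r(s, -3)*(-409) = 1144 + (8 - 3*(-3)²)*(-409) = 1144 + (8 - 3*9)*(-409) = 1144 + (8 - 27)*(-409) = 1144 - 19*(-409) = 1144 + 7771 = 8915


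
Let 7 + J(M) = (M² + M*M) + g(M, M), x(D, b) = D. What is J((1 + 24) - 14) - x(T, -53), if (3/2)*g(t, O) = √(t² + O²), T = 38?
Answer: 197 + 22*√2/3 ≈ 207.37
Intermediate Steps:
g(t, O) = 2*√(O² + t²)/3 (g(t, O) = 2*√(t² + O²)/3 = 2*√(O² + t²)/3)
J(M) = -7 + 2*M² + 2*√2*√(M²)/3 (J(M) = -7 + ((M² + M*M) + 2*√(M² + M²)/3) = -7 + ((M² + M²) + 2*√(2*M²)/3) = -7 + (2*M² + 2*(√2*√(M²))/3) = -7 + (2*M² + 2*√2*√(M²)/3) = -7 + 2*M² + 2*√2*√(M²)/3)
J((1 + 24) - 14) - x(T, -53) = (-7 + 2*((1 + 24) - 14)² + 2*√2*√(((1 + 24) - 14)²)/3) - 1*38 = (-7 + 2*(25 - 14)² + 2*√2*√((25 - 14)²)/3) - 38 = (-7 + 2*11² + 2*√2*√(11²)/3) - 38 = (-7 + 2*121 + 2*√2*√121/3) - 38 = (-7 + 242 + (⅔)*√2*11) - 38 = (-7 + 242 + 22*√2/3) - 38 = (235 + 22*√2/3) - 38 = 197 + 22*√2/3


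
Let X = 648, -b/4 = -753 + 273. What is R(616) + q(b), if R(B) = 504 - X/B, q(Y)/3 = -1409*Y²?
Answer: -1199845746873/77 ≈ -1.5582e+10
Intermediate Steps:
b = 1920 (b = -4*(-753 + 273) = -4*(-480) = 1920)
q(Y) = -4227*Y² (q(Y) = 3*(-1409*Y²) = -4227*Y²)
R(B) = 504 - 648/B
R(616) + q(b) = (504 - 648/616) - 4227*1920² = (504 - 648*1/616) - 4227*3686400 = (504 - 81/77) - 15582412800 = 38727/77 - 15582412800 = -1199845746873/77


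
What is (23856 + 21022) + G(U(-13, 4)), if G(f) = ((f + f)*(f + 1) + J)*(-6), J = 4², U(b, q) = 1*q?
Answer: 44542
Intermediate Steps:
U(b, q) = q
J = 16
G(f) = -96 - 12*f*(1 + f) (G(f) = ((f + f)*(f + 1) + 16)*(-6) = ((2*f)*(1 + f) + 16)*(-6) = (2*f*(1 + f) + 16)*(-6) = (16 + 2*f*(1 + f))*(-6) = -96 - 12*f*(1 + f))
(23856 + 21022) + G(U(-13, 4)) = (23856 + 21022) + (-96 - 12*4 - 12*4²) = 44878 + (-96 - 48 - 12*16) = 44878 + (-96 - 48 - 192) = 44878 - 336 = 44542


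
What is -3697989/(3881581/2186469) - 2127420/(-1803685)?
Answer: -2916751182087239613/1400229885197 ≈ -2.0831e+6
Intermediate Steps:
-3697989/(3881581/2186469) - 2127420/(-1803685) = -3697989/(3881581*(1/2186469)) - 2127420*(-1/1803685) = -3697989/3881581/2186469 + 425484/360737 = -3697989*2186469/3881581 + 425484/360737 = -8085538310841/3881581 + 425484/360737 = -2916751182087239613/1400229885197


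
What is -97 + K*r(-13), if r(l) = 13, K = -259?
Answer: -3464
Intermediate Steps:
-97 + K*r(-13) = -97 - 259*13 = -97 - 3367 = -3464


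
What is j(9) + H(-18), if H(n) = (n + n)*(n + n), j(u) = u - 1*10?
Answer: 1295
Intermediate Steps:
j(u) = -10 + u (j(u) = u - 10 = -10 + u)
H(n) = 4*n² (H(n) = (2*n)*(2*n) = 4*n²)
j(9) + H(-18) = (-10 + 9) + 4*(-18)² = -1 + 4*324 = -1 + 1296 = 1295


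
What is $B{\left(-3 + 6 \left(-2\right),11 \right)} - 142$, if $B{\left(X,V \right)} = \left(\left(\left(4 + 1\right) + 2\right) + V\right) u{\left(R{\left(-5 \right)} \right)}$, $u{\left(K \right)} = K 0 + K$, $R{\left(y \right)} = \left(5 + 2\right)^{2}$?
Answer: $740$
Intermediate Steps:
$R{\left(y \right)} = 49$ ($R{\left(y \right)} = 7^{2} = 49$)
$u{\left(K \right)} = K$ ($u{\left(K \right)} = 0 + K = K$)
$B{\left(X,V \right)} = 343 + 49 V$ ($B{\left(X,V \right)} = \left(\left(\left(4 + 1\right) + 2\right) + V\right) 49 = \left(\left(5 + 2\right) + V\right) 49 = \left(7 + V\right) 49 = 343 + 49 V$)
$B{\left(-3 + 6 \left(-2\right),11 \right)} - 142 = \left(343 + 49 \cdot 11\right) - 142 = \left(343 + 539\right) - 142 = 882 - 142 = 740$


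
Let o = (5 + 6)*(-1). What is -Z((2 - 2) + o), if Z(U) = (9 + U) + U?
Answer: 13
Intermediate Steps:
o = -11 (o = 11*(-1) = -11)
Z(U) = 9 + 2*U
-Z((2 - 2) + o) = -(9 + 2*((2 - 2) - 11)) = -(9 + 2*(0 - 11)) = -(9 + 2*(-11)) = -(9 - 22) = -1*(-13) = 13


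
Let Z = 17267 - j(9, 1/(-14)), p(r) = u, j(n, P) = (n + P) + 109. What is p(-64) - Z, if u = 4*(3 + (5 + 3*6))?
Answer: -238631/14 ≈ -17045.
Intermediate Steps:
j(n, P) = 109 + P + n (j(n, P) = (P + n) + 109 = 109 + P + n)
u = 104 (u = 4*(3 + (5 + 18)) = 4*(3 + 23) = 4*26 = 104)
p(r) = 104
Z = 240087/14 (Z = 17267 - (109 + 1/(-14) + 9) = 17267 - (109 - 1/14 + 9) = 17267 - 1*1651/14 = 17267 - 1651/14 = 240087/14 ≈ 17149.)
p(-64) - Z = 104 - 1*240087/14 = 104 - 240087/14 = -238631/14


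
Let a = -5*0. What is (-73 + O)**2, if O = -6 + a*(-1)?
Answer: 6241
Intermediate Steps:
a = 0
O = -6 (O = -6 + 0*(-1) = -6 + 0 = -6)
(-73 + O)**2 = (-73 - 6)**2 = (-79)**2 = 6241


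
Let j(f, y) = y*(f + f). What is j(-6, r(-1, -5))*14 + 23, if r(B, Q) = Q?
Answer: 863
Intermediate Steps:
j(f, y) = 2*f*y (j(f, y) = y*(2*f) = 2*f*y)
j(-6, r(-1, -5))*14 + 23 = (2*(-6)*(-5))*14 + 23 = 60*14 + 23 = 840 + 23 = 863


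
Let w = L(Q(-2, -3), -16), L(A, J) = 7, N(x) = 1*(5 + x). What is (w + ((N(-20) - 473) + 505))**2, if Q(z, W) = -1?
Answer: 576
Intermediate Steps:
N(x) = 5 + x
w = 7
(w + ((N(-20) - 473) + 505))**2 = (7 + (((5 - 20) - 473) + 505))**2 = (7 + ((-15 - 473) + 505))**2 = (7 + (-488 + 505))**2 = (7 + 17)**2 = 24**2 = 576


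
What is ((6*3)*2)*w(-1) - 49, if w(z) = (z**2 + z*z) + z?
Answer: -13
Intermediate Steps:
w(z) = z + 2*z**2 (w(z) = (z**2 + z**2) + z = 2*z**2 + z = z + 2*z**2)
((6*3)*2)*w(-1) - 49 = ((6*3)*2)*(-(1 + 2*(-1))) - 49 = (18*2)*(-(1 - 2)) - 49 = 36*(-1*(-1)) - 49 = 36*1 - 49 = 36 - 49 = -13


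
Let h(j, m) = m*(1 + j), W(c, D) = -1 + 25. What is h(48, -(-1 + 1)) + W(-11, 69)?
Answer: 24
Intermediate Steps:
W(c, D) = 24
h(48, -(-1 + 1)) + W(-11, 69) = (-(-1 + 1))*(1 + 48) + 24 = -1*0*49 + 24 = 0*49 + 24 = 0 + 24 = 24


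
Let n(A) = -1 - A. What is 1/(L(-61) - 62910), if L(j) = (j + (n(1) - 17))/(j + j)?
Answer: -61/3837470 ≈ -1.5896e-5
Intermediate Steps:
L(j) = (-19 + j)/(2*j) (L(j) = (j + ((-1 - 1*1) - 17))/(j + j) = (j + ((-1 - 1) - 17))/((2*j)) = (j + (-2 - 17))*(1/(2*j)) = (j - 19)*(1/(2*j)) = (-19 + j)*(1/(2*j)) = (-19 + j)/(2*j))
1/(L(-61) - 62910) = 1/((½)*(-19 - 61)/(-61) - 62910) = 1/((½)*(-1/61)*(-80) - 62910) = 1/(40/61 - 62910) = 1/(-3837470/61) = -61/3837470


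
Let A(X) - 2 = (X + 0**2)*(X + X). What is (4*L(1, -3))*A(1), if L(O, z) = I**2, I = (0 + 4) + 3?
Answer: 784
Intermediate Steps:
I = 7 (I = 4 + 3 = 7)
L(O, z) = 49 (L(O, z) = 7**2 = 49)
A(X) = 2 + 2*X**2 (A(X) = 2 + (X + 0**2)*(X + X) = 2 + (X + 0)*(2*X) = 2 + X*(2*X) = 2 + 2*X**2)
(4*L(1, -3))*A(1) = (4*49)*(2 + 2*1**2) = 196*(2 + 2*1) = 196*(2 + 2) = 196*4 = 784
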